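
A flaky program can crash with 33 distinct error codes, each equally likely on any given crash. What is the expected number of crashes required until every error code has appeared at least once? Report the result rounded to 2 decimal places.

The wait to go from k to k+1 distinct error codes is geometric with mean 33/(33-k).
E[T] = 33/33 + 33/32 + 33/31 + ... + 33/2 + 33/1 = 33·H_{33}.
H_{33} = 4.089, so E[T] = 134.930.

134.93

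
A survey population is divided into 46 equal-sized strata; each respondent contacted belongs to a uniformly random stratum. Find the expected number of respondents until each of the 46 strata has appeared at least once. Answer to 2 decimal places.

The wait to go from k to k+1 distinct strata is geometric with mean 46/(46-k).
E[T] = 46/46 + 46/45 + 46/44 + ... + 46/2 + 46/1 = 46·H_{46}.
H_{46} = 4.417, so E[T] = 203.168.

203.17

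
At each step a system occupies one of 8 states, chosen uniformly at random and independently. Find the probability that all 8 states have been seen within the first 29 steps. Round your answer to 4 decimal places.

Let A_i be the event that state i is missing after 29 steps. By inclusion–exclusion on the A_i,
P(all seen) = Σ_{j=0}^{8} (-1)^j C(8,j)((8-j)/8)^29
= 1.00000 - 0.16647 + 0.00667 - 0.00007 + 0.00000 - 0.00000 + 0.00000 - 0.00000 + 0.00000
= 0.84013.

0.8401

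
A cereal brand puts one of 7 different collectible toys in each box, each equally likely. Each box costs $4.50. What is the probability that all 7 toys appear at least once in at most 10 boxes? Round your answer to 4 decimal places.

0.1049

Let A_i be the event that toy i is missing after 10 boxes. By inclusion–exclusion on the A_i,
P(all seen) = Σ_{j=0}^{7} (-1)^j C(7,j)((7-j)/7)^10
= 1.00000 - 1.49841 + 0.72600 - 0.12992 + 0.00732 - 0.00008 + 0.00000 - 0.00000
= 0.10491.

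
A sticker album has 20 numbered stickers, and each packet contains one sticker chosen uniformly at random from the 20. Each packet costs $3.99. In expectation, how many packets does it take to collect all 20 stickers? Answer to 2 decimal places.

71.95

The wait to go from k to k+1 distinct stickers is geometric with mean 20/(20-k).
E[T] = 20/20 + 20/19 + 20/18 + ... + 20/2 + 20/1 = 20·H_{20}.
H_{20} = 3.598, so E[T] = 71.955.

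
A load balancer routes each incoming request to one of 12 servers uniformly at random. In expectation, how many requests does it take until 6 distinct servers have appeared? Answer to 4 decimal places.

With k distinct servers already seen, the next new one arrives after an expected 12/(12-k) requests.
Sum over k = 0,...,5: E = 12/12 + 12/11 + 12/10 + 12/9 + 12/8 + 12/7 = 7.83853.

7.8385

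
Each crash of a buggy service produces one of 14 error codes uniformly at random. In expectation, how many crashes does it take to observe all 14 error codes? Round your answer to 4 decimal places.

45.5219

The wait to go from k to k+1 distinct error codes is geometric with mean 14/(14-k).
E[T] = 14/14 + 14/13 + 14/12 + ... + 14/2 + 14/1 = 14·H_{14}.
H_{14} = 3.25156, so E[T] = 45.52187.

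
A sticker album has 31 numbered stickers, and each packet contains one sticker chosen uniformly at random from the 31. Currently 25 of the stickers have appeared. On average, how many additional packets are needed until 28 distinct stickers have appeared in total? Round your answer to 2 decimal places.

19.12

The wait to go from k to k+1 distinct stickers is geometric with mean 31/(31-k).
Sum over k = 25,...,27: E = 31/6 + 31/5 + 31/4 = 19.117.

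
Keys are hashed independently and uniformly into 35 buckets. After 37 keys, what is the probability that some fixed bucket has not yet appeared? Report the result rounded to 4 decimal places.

Each key misses the fixed bucket with probability (35-1)/35 = 34/35, independently.
P(still missing after 37) = (34/35)^37 = 0.34214.

0.3421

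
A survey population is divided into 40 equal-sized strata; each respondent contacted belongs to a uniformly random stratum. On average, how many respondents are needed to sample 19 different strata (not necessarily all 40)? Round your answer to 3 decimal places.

Going from k to k+1 distinct takes a geometric number of respondents with mean 40/(40-k).
Sum over k = 0,...,18: E = 40/40 + 40/39 + 40/38 + ... + 40/23 + 40/22 = 25.3274.

25.327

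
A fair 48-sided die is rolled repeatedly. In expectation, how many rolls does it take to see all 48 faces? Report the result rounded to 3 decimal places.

214.022

Split into phases: going from k distinct to k+1 distinct takes on average 48/(48-k) rolls.
E[T] = 48/48 + 48/47 + 48/46 + ... + 48/2 + 48/1 = 48·H_{48}.
H_{48} = 4.4588, so E[T] = 214.0223.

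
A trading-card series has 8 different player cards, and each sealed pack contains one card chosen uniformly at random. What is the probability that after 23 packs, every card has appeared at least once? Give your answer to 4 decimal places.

0.6654

By inclusion–exclusion over which cards are missing,
P(all seen) = Σ_{j=0}^{8} (-1)^j C(8,j)((8-j)/8)^23
= 1.00000 - 0.37092 + 0.03746 - 0.00113 + 0.00001 - 0.00000 + 0.00000 - 0.00000 + 0.00000
= 0.66542.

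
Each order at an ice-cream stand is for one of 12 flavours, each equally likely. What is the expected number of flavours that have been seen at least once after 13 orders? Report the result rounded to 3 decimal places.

For each flavour, P(seen in 13 orders) = 1 - (11/12)^13 = 0.6773.
By linearity of expectation, E[distinct seen] = 12·(1 - (11/12)^13) = 8.1280.

8.128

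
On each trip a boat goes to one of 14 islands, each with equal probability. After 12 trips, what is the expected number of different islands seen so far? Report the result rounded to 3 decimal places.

8.247

For each island, P(seen in 12 trips) = 1 - (13/14)^12 = 0.5891.
By linearity of expectation, E[distinct seen] = 14·(1 - (13/14)^12) = 8.2468.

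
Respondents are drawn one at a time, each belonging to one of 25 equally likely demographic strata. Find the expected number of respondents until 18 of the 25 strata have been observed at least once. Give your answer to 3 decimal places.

30.578

Going from k to k+1 distinct takes a geometric number of respondents with mean 25/(25-k).
Sum over k = 0,...,17: E = 25/25 + 25/24 + 25/23 + ... + 25/9 + 25/8 = 30.5775.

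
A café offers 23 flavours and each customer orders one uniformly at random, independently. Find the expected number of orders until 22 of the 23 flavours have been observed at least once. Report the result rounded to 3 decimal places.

62.889

Going from k to k+1 distinct takes a geometric number of orders with mean 23/(23-k).
Sum over k = 0,...,21: E = 23/23 + 23/22 + 23/21 + ... + 23/3 + 23/2 = 62.8887.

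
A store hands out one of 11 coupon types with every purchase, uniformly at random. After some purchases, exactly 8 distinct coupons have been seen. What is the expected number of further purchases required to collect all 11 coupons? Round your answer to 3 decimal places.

20.167

From k distinct to k+1 distinct takes on average 11/(11-k) purchases.
Sum over k = 8,...,10: E = 11/3 + 11/2 + 11/1 = 20.1667.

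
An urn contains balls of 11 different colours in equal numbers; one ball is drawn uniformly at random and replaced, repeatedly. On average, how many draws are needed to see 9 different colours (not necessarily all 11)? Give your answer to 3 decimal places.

With k distinct colours already seen, the next new one arrives after an expected 11/(11-k) draws.
Sum over k = 0,...,8: E = 11/11 + 11/10 + 11/9 + ... + 11/4 + 11/3 = 16.7187.

16.719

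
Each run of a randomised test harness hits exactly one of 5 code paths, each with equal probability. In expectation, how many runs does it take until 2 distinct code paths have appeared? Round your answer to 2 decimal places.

2.25

With k distinct code paths already seen, the next new one arrives after an expected 5/(5-k) runs.
Sum over k = 0,...,1: E = 5/5 + 5/4 = 2.250.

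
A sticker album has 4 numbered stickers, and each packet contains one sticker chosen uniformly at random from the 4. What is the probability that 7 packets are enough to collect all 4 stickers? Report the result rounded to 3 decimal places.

0.513

By inclusion–exclusion over which stickers are missing,
P(all seen) = Σ_{j=0}^{4} (-1)^j C(4,j)((4-j)/4)^7
= 1.0000 - 0.5339 + 0.0469 - 0.0002 + 0.0000
= 0.5127.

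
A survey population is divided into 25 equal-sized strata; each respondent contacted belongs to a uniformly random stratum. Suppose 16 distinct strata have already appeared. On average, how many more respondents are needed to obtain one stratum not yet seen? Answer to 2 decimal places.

Each respondent yields a new stratum with probability (25-16)/25 = 9/25, so the wait is geometric with mean 25/9.
E = 25/9 = 2.778.

2.78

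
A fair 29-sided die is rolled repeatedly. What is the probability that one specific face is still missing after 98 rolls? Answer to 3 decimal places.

On each roll the fixed face fails to appear with probability 28/29.
P(still missing after 98) = (28/29)^98 = 0.0321.

0.032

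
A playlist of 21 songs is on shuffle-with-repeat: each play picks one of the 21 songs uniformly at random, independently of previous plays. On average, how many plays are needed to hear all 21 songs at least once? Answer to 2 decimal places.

76.55

Split into phases: going from k distinct to k+1 distinct takes on average 21/(21-k) plays.
E[T] = 21/21 + 21/20 + 21/19 + ... + 21/2 + 21/1 = 21·H_{21}.
H_{21} = 3.645, so E[T] = 76.553.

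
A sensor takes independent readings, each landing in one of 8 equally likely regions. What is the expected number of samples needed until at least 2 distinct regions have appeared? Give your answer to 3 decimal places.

2.143

Going from k to k+1 distinct takes a geometric number of samples with mean 8/(8-k).
Sum over k = 0,...,1: E = 8/8 + 8/7 = 2.1429.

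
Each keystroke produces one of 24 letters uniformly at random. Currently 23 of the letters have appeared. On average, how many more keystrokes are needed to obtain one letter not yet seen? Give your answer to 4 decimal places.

24.0000

Each keystroke yields a new letter with probability (24-23)/24 = 1/24, so the wait is geometric with mean 24/1.
E = 24/1 = 24.00000.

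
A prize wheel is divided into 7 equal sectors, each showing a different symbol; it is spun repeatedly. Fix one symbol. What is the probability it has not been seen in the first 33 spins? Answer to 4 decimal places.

Each spin misses the fixed symbol with probability (7-1)/7 = 6/7, independently.
P(still missing after 33) = (6/7)^33 = 0.00618.

0.0062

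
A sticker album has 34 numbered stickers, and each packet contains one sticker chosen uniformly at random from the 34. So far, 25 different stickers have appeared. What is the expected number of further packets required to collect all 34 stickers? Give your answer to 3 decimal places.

96.185

From k distinct to k+1 distinct takes on average 34/(34-k) packets.
Sum over k = 25,...,33: E = 34/9 + 34/8 + 34/7 + ... + 34/2 + 34/1 = 96.1849.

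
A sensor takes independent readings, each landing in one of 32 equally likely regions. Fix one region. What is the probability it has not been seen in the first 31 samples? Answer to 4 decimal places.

Each sample misses the fixed region with probability (32-1)/32 = 31/32, independently.
P(still missing after 31) = (31/32)^31 = 0.37373.

0.3737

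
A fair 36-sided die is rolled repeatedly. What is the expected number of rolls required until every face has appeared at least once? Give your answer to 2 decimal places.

Split into phases: going from k distinct to k+1 distinct takes on average 36/(36-k) rolls.
E[T] = 36/36 + 36/35 + 36/34 + ... + 36/2 + 36/1 = 36·H_{36}.
H_{36} = 4.175, so E[T] = 150.284.

150.28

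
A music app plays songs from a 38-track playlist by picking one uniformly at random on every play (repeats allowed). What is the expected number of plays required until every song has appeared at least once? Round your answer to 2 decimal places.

The wait to go from k to k+1 distinct songs is geometric with mean 38/(38-k).
E[T] = 38/38 + 38/37 + 38/36 + ... + 38/2 + 38/1 = 38·H_{38}.
H_{38} = 4.228, so E[T] = 160.660.

160.66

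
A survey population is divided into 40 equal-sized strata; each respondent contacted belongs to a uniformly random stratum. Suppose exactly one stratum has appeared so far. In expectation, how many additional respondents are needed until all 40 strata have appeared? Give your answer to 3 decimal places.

170.142

The wait to go from k to k+1 distinct strata is geometric with mean 40/(40-k).
Sum over k = 1,...,39: E = 40/39 + 40/38 + 40/37 + ... + 40/2 + 40/1 = 170.1417.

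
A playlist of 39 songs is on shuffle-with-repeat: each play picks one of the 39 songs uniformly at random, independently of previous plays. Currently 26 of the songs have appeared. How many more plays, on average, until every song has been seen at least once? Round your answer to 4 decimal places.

The wait to go from k to k+1 distinct songs is geometric with mean 39/(39-k).
Sum over k = 26,...,38: E = 39/13 + 39/12 + 39/11 + ... + 39/2 + 39/1 = 124.02522.

124.0252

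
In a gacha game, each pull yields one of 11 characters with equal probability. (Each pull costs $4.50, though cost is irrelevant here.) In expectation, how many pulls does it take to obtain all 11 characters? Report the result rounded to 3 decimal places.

33.219

The wait to go from k to k+1 distinct characters is geometric with mean 11/(11-k).
E[T] = 11/11 + 11/10 + 11/9 + ... + 11/2 + 11/1 = 11·H_{11}.
H_{11} = 3.0199, so E[T] = 33.2187.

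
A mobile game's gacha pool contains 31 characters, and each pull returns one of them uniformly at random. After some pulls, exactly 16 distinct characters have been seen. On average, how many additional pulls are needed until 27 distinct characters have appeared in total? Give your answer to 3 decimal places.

38.282

From k distinct to k+1 distinct takes on average 31/(31-k) pulls.
Sum over k = 16,...,26: E = 31/15 + 31/14 + 31/13 + ... + 31/6 + 31/5 = 38.2818.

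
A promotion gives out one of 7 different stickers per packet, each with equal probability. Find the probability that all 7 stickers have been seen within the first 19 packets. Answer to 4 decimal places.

Let A_i be the event that sticker i is missing after 19 packets. By inclusion–exclusion on the A_i,
P(all seen) = Σ_{j=0}^{7} (-1)^j C(7,j)((7-j)/7)^19
= 1.00000 - 0.37420 + 0.03514 - 0.00084 + 0.00000 - 0.00000 + 0.00000 - 0.00000
= 0.66009.

0.6601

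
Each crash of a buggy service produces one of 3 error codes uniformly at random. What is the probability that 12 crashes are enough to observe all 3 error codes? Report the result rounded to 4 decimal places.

0.9769

By inclusion–exclusion over which error codes are missing,
P(all seen) = Σ_{j=0}^{3} (-1)^j C(3,j)((3-j)/3)^12
= 1.00000 - 0.02312 + 0.00001 - 0.00000
= 0.97688.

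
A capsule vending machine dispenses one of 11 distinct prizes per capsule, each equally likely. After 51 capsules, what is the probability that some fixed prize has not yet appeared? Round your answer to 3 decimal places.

On each capsule the fixed prize fails to appear with probability 10/11.
P(still missing after 51) = (10/11)^51 = 0.0077.

0.008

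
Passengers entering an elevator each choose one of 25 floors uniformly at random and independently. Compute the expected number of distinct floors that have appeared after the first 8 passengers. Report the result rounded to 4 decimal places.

6.9653

For each floor, P(seen in 8 passengers) = 1 - (24/25)^8 = 0.27861.
By linearity of expectation, E[distinct seen] = 25·(1 - (24/25)^8) = 6.96526.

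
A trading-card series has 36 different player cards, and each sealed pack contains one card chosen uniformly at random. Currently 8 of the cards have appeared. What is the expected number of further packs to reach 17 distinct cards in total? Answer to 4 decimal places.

The wait to go from k to k+1 distinct cards is geometric with mean 36/(36-k).
Sum over k = 8,...,16: E = 36/28 + 36/27 + 36/26 + ... + 36/21 + 36/20 = 13.65953.

13.6595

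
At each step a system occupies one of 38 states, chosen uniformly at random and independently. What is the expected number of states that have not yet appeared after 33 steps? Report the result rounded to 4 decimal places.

15.7609

For each state, P(unseen after 33) = (37/38)^33 = 0.41476.
By linearity of expectation, E[unseen] = 38·(37/38)^33 = 15.76093.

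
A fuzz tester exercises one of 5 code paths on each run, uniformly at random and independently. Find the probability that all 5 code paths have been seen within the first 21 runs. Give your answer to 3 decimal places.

Let A_i be the event that code path i is missing after 21 runs. By inclusion–exclusion on the A_i,
P(all seen) = Σ_{j=0}^{5} (-1)^j C(5,j)((5-j)/5)^21
= 1.0000 - 0.0461 + 0.0002 - 0.0000 + 0.0000 - 0.0000
= 0.9541.

0.954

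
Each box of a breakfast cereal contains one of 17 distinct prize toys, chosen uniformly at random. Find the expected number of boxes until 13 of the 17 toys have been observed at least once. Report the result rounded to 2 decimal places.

23.06

With k distinct toys already seen, the next new one arrives after an expected 17/(17-k) boxes.
Sum over k = 0,...,12: E = 17/17 + 17/16 + 17/15 + ... + 17/6 + 17/5 = 23.056.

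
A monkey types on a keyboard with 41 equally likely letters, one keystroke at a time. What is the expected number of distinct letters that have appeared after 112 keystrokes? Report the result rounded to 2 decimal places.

For each letter, P(seen in 112 keystrokes) = 1 - (40/41)^112 = 0.937.
By linearity of expectation, E[distinct seen] = 41·(1 - (40/41)^112) = 38.419.

38.42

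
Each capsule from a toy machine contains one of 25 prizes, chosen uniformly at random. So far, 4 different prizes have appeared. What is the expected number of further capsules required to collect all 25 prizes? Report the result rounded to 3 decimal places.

The wait to go from k to k+1 distinct prizes is geometric with mean 25/(25-k).
Sum over k = 4,...,24: E = 25/21 + 25/20 + 25/19 + ... + 25/2 + 25/1 = 91.1340.

91.134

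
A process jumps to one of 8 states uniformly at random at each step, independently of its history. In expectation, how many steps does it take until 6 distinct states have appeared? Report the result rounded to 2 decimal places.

9.74

Going from k to k+1 distinct takes a geometric number of steps with mean 8/(8-k).
Sum over k = 0,...,5: E = 8/8 + 8/7 + 8/6 + 8/5 + 8/4 + 8/3 = 9.743.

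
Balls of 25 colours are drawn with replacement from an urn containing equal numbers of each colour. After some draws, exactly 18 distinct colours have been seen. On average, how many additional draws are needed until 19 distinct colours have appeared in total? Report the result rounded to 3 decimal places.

The wait to go from k to k+1 distinct colours is geometric with mean 25/(25-k).
Only the k = 18 term is needed: E = 25/7 = 3.5714.

3.571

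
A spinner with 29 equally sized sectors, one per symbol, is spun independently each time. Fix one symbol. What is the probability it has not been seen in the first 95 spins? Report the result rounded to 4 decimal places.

0.0357

Each spin misses the fixed symbol with probability (29-1)/29 = 28/29, independently.
P(still missing after 95) = (28/29)^95 = 0.03566.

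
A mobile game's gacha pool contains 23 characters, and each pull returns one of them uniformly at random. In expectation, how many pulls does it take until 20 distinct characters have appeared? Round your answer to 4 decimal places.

43.7220

With k distinct characters already seen, the next new one arrives after an expected 23/(23-k) pulls.
Sum over k = 0,...,19: E = 23/23 + 23/22 + 23/21 + ... + 23/5 + 23/4 = 43.72204.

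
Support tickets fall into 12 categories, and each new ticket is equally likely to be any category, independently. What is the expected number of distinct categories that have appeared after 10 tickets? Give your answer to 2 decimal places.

For each category, P(seen in 10 tickets) = 1 - (11/12)^10 = 0.581.
By linearity of expectation, E[distinct seen] = 12·(1 - (11/12)^10) = 6.973.

6.97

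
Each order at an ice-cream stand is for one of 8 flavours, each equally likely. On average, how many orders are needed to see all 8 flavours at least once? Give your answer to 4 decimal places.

21.7429

The wait to go from k to k+1 distinct flavours is geometric with mean 8/(8-k).
E[T] = 8/8 + 8/7 + 8/6 + ... + 8/2 + 8/1 = 8·H_{8}.
H_{8} = 2.71786, so E[T] = 21.74286.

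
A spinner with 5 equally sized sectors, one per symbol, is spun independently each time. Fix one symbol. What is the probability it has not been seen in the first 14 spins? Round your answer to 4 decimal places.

0.0440

On each spin the fixed symbol fails to appear with probability 4/5.
P(still missing after 14) = (4/5)^14 = 0.04398.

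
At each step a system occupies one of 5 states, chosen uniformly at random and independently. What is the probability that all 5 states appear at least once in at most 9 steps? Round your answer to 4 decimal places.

0.4271

By inclusion–exclusion over which states are missing,
P(all seen) = Σ_{j=0}^{5} (-1)^j C(5,j)((5-j)/5)^9
= 1.00000 - 0.67109 + 0.10078 - 0.00262 + 0.00000 - 0.00000
= 0.42707.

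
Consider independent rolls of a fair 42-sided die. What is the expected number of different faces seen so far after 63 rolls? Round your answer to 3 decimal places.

32.797

For each face, P(seen in 63 rolls) = 1 - (41/42)^63 = 0.7809.
By linearity of expectation, E[distinct seen] = 42·(1 - (41/42)^63) = 32.7971.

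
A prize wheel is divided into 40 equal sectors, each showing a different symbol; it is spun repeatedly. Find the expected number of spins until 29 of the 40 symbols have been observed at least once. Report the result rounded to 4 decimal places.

50.3466

Going from k to k+1 distinct takes a geometric number of spins with mean 40/(40-k).
Sum over k = 0,...,28: E = 40/40 + 40/39 + 40/38 + ... + 40/13 + 40/12 = 50.34663.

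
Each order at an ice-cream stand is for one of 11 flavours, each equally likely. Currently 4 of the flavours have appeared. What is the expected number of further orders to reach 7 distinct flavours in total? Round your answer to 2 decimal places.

With k distinct flavours already seen, the next new one takes an expected 11/(11-k) orders.
Sum over k = 4,...,6: E = 11/7 + 11/6 + 11/5 = 5.605.

5.60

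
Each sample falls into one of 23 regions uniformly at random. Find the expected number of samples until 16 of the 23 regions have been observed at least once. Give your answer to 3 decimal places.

With k distinct regions already seen, the next new one arrives after an expected 23/(23-k) samples.
Sum over k = 0,...,15: E = 23/23 + 23/22 + 23/21 + ... + 23/9 + 23/8 = 26.2530.

26.253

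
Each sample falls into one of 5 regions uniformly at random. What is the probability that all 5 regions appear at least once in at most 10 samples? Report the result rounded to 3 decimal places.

0.523

By inclusion–exclusion over which regions are missing,
P(all seen) = Σ_{j=0}^{5} (-1)^j C(5,j)((5-j)/5)^10
= 1.0000 - 0.5369 + 0.0605 - 0.0010 + 0.0000 - 0.0000
= 0.5225.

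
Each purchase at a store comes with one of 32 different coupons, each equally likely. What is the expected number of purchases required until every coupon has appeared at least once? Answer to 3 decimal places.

The wait to go from k to k+1 distinct coupons is geometric with mean 32/(32-k).
E[T] = 32/32 + 32/31 + 32/30 + ... + 32/2 + 32/1 = 32·H_{32}.
H_{32} = 4.0585, so E[T] = 129.8718.

129.872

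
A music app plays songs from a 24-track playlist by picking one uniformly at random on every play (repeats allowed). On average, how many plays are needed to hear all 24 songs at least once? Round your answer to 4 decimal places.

After k distinct songs have appeared, the next play gives a new one with probability (24-k)/24, so the expected wait for the (k+1)-th is 24/(24-k).
E[T] = 24/24 + 24/23 + 24/22 + ... + 24/2 + 24/1 = 24·H_{24}.
H_{24} = 3.77596, so E[T] = 90.62300.

90.6230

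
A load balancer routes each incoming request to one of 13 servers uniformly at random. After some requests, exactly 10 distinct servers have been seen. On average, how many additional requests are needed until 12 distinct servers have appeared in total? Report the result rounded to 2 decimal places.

The wait to go from k to k+1 distinct servers is geometric with mean 13/(13-k).
Sum over k = 10,...,11: E = 13/3 + 13/2 = 10.833.

10.83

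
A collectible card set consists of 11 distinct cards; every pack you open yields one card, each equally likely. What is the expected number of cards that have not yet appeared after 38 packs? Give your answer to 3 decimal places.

For each card, P(unseen after 38) = (10/11)^38 = 0.0267.
By linearity of expectation, E[unseen] = 11·(10/11)^38 = 0.2941.

0.294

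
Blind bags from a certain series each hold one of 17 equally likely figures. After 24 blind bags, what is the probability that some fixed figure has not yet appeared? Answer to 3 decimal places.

Each blind bag misses the fixed figure with probability (17-1)/17 = 16/17, independently.
P(still missing after 24) = (16/17)^24 = 0.2334.

0.233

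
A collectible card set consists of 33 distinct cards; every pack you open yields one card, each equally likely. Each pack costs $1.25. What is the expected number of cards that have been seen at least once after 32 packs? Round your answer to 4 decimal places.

For each card, P(seen in 32 packs) = 1 - (32/33)^32 = 0.62645.
By linearity of expectation, E[distinct seen] = 33·(1 - (32/33)^32) = 20.67272.

20.6727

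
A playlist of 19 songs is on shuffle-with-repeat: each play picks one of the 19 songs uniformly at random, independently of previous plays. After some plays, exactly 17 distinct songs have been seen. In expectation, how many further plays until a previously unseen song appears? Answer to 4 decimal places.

9.5000

The number of plays until the next new song is geometric with success probability 2/19, so its mean is 19/2.
E = 19/2 = 9.50000.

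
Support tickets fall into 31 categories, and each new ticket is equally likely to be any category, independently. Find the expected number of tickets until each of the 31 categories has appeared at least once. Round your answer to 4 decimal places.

124.8446

The wait to go from k to k+1 distinct categories is geometric with mean 31/(31-k).
E[T] = 31/31 + 31/30 + 31/29 + ... + 31/2 + 31/1 = 31·H_{31}.
H_{31} = 4.02725, so E[T] = 124.84460.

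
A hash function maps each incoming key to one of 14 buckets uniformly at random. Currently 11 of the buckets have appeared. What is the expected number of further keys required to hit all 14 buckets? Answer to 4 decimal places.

From k distinct to k+1 distinct takes on average 14/(14-k) keys.
Sum over k = 11,...,13: E = 14/3 + 14/2 + 14/1 = 25.66667.

25.6667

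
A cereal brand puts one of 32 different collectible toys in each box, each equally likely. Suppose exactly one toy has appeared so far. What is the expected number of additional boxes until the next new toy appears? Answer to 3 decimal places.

1.032

The number of boxes until the next new toy is geometric with success probability 31/32, so its mean is 32/31.
E = 32/31 = 1.0323.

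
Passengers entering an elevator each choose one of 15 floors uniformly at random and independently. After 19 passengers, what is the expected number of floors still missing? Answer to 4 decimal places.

4.0438

For each floor, P(unseen after 19) = (14/15)^19 = 0.26959.
By linearity of expectation, E[unseen] = 15·(14/15)^19 = 4.04380.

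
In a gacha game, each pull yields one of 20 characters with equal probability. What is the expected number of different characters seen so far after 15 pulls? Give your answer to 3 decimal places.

10.734

For each character, P(seen in 15 pulls) = 1 - (19/20)^15 = 0.5367.
By linearity of expectation, E[distinct seen] = 20·(1 - (19/20)^15) = 10.7342.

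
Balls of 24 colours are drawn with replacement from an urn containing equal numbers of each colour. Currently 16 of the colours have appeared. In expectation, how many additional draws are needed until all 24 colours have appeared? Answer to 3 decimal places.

65.229

From k distinct to k+1 distinct takes on average 24/(24-k) draws.
Sum over k = 16,...,23: E = 24/8 + 24/7 + 24/6 + ... + 24/2 + 24/1 = 65.2286.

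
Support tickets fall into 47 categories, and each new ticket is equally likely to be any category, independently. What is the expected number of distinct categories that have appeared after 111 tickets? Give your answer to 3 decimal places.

For each category, P(seen in 111 tickets) = 1 - (46/47)^111 = 0.9081.
By linearity of expectation, E[distinct seen] = 47·(1 - (46/47)^111) = 42.6813.

42.681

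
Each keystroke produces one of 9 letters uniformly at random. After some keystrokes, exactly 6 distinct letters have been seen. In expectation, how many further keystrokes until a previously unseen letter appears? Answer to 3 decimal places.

Each keystroke yields a new letter with probability (9-6)/9 = 3/9, so the wait is geometric with mean 9/3.
E = 9/3 = 3.0000.

3.000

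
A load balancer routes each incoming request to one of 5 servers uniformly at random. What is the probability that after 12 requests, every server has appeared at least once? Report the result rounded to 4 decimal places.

By inclusion–exclusion over which servers are missing,
P(all seen) = Σ_{j=0}^{5} (-1)^j C(5,j)((5-j)/5)^12
= 1.00000 - 0.34360 + 0.02177 - 0.00017 + 0.00000 - 0.00000
= 0.67800.

0.6780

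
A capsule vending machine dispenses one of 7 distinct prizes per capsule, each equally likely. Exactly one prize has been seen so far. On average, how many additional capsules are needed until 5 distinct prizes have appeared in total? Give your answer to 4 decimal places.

With k distinct prizes already seen, the next new one takes an expected 7/(7-k) capsules.
Sum over k = 1,...,4: E = 7/6 + 7/5 + 7/4 + 7/3 = 6.65000.

6.6500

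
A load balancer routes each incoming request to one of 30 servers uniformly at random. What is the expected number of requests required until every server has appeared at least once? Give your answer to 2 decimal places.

119.85

Split into phases: going from k distinct to k+1 distinct takes on average 30/(30-k) requests.
E[T] = 30/30 + 30/29 + 30/28 + ... + 30/2 + 30/1 = 30·H_{30}.
H_{30} = 3.995, so E[T] = 119.850.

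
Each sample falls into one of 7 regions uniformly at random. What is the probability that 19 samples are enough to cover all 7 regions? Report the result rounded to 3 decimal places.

0.660

Let A_i be the event that region i is missing after 19 samples. By inclusion–exclusion on the A_i,
P(all seen) = Σ_{j=0}^{7} (-1)^j C(7,j)((7-j)/7)^19
= 1.0000 - 0.3742 + 0.0351 - 0.0008 + 0.0000 - 0.0000 + 0.0000 - 0.0000
= 0.6601.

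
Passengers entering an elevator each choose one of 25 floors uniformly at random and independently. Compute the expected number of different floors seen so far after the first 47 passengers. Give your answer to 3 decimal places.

21.330

For each floor, P(seen in 47 passengers) = 1 - (24/25)^47 = 0.8532.
By linearity of expectation, E[distinct seen] = 25·(1 - (24/25)^47) = 21.3298.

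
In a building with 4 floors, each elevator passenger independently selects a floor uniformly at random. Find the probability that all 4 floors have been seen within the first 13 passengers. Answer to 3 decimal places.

By inclusion–exclusion over which floors are missing,
P(all seen) = Σ_{j=0}^{4} (-1)^j C(4,j)((4-j)/4)^13
= 1.0000 - 0.0950 + 0.0007 - 0.0000 + 0.0000
= 0.9057.

0.906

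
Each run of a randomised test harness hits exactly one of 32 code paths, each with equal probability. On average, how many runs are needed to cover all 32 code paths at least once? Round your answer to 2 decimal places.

129.87

After k distinct code paths have appeared, the next run gives a new one with probability (32-k)/32, so the expected wait for the (k+1)-th is 32/(32-k).
E[T] = 32/32 + 32/31 + 32/30 + ... + 32/2 + 32/1 = 32·H_{32}.
H_{32} = 4.058, so E[T] = 129.872.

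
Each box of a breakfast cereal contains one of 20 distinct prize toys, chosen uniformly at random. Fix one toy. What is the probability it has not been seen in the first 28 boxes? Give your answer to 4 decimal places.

Each box misses the fixed toy with probability (20-1)/20 = 19/20, independently.
P(still missing after 28) = (19/20)^28 = 0.23783.

0.2378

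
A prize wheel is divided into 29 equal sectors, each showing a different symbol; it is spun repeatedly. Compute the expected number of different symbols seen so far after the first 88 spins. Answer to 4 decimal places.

27.6778

For each symbol, P(seen in 88 spins) = 1 - (28/29)^88 = 0.95441.
By linearity of expectation, E[distinct seen] = 29·(1 - (28/29)^88) = 27.67785.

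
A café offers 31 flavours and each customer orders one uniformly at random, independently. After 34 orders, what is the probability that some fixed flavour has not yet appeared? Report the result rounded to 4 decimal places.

0.3280

Each order misses the fixed flavour with probability (31-1)/31 = 30/31, independently.
P(still missing after 34) = (30/31)^34 = 0.32796.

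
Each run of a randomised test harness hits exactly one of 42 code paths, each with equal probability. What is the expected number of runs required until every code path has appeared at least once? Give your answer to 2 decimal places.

The wait to go from k to k+1 distinct code paths is geometric with mean 42/(42-k).
E[T] = 42/42 + 42/41 + 42/40 + ... + 42/2 + 42/1 = 42·H_{42}.
H_{42} = 4.327, so E[T] = 181.723.

181.72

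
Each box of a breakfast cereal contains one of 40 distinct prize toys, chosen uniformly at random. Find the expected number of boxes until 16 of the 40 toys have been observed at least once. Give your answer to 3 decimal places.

20.103

With k distinct toys already seen, the next new one arrives after an expected 40/(40-k) boxes.
Sum over k = 0,...,15: E = 40/40 + 40/39 + 40/38 + ... + 40/26 + 40/25 = 20.1034.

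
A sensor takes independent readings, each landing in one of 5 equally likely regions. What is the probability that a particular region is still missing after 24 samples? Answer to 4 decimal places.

Each sample misses the fixed region with probability (5-1)/5 = 4/5, independently.
P(still missing after 24) = (4/5)^24 = 0.00472.

0.0047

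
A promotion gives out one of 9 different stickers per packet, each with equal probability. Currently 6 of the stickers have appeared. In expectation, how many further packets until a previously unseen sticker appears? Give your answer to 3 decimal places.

The number of packets until the next new sticker is geometric with success probability 3/9, so its mean is 9/3.
E = 9/3 = 3.0000.

3.000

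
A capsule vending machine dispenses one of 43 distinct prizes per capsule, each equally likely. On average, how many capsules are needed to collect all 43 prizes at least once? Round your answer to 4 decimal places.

187.0499

After k distinct prizes have appeared, the next capsule gives a new one with probability (43-k)/43, so the expected wait for the (k+1)-th is 43/(43-k).
E[T] = 43/43 + 43/42 + 43/41 + ... + 43/2 + 43/1 = 43·H_{43}.
H_{43} = 4.35000, so E[T] = 187.04994.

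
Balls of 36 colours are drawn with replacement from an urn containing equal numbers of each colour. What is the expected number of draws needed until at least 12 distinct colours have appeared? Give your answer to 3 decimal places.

14.350

Going from k to k+1 distinct takes a geometric number of draws with mean 36/(36-k).
Sum over k = 0,...,11: E = 36/36 + 36/35 + 36/34 + ... + 36/26 + 36/25 = 14.3496.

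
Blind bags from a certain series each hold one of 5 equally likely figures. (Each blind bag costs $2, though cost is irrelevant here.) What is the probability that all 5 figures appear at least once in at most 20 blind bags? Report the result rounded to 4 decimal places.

0.9427

By inclusion–exclusion over which figures are missing,
P(all seen) = Σ_{j=0}^{5} (-1)^j C(5,j)((5-j)/5)^20
= 1.00000 - 0.05765 + 0.00037 - 0.00000 + 0.00000 - 0.00000
= 0.94272.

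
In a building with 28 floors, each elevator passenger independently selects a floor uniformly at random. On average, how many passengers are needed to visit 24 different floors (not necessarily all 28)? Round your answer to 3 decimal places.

With k distinct floors already seen, the next new one arrives after an expected 28/(28-k) passengers.
Sum over k = 0,...,23: E = 28/28 + 28/27 + 28/26 + ... + 28/6 + 28/5 = 51.6275.

51.627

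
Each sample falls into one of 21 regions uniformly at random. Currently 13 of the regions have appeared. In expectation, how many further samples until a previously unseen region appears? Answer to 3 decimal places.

2.625

The number of samples until the next new region is geometric with success probability 8/21, so its mean is 21/8.
E = 21/8 = 2.6250.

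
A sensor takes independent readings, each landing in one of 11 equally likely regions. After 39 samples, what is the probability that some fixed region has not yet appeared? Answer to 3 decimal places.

On each sample the fixed region fails to appear with probability 10/11.
P(still missing after 39) = (10/11)^39 = 0.0243.

0.024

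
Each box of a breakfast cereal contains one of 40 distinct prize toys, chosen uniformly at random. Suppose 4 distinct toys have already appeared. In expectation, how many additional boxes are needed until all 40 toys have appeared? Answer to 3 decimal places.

166.982

From k distinct to k+1 distinct takes on average 40/(40-k) boxes.
Sum over k = 4,...,39: E = 40/36 + 40/35 + 40/34 + ... + 40/2 + 40/1 = 166.9824.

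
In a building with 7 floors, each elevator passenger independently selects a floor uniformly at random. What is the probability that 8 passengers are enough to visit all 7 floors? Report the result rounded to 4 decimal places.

0.0245

Let A_i be the event that floor i is missing after 8 passengers. By inclusion–exclusion on the A_i,
P(all seen) = Σ_{j=0}^{7} (-1)^j C(7,j)((7-j)/7)^8
= 1.00000 - 2.03950 + 1.42297 - 0.39789 + 0.03983 - 0.00093 + 0.00000 - 0.00000
= 0.02448.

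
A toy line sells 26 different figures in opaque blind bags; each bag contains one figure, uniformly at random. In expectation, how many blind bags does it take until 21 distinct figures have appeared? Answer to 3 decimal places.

40.848

With k distinct figures already seen, the next new one arrives after an expected 26/(26-k) blind bags.
Sum over k = 0,...,20: E = 26/26 + 26/25 + 26/24 + ... + 26/7 + 26/6 = 40.8482.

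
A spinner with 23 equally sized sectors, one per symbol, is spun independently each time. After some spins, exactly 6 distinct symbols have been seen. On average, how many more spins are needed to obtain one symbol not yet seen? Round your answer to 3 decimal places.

The number of spins until the next new symbol is geometric with success probability 17/23, so its mean is 23/17.
E = 23/17 = 1.3529.

1.353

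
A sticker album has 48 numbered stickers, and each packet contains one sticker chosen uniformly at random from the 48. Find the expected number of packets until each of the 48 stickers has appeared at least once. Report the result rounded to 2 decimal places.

The wait to go from k to k+1 distinct stickers is geometric with mean 48/(48-k).
E[T] = 48/48 + 48/47 + 48/46 + ... + 48/2 + 48/1 = 48·H_{48}.
H_{48} = 4.459, so E[T] = 214.022.

214.02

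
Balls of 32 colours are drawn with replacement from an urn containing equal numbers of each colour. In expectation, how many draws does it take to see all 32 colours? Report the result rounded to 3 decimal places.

129.872

The wait to go from k to k+1 distinct colours is geometric with mean 32/(32-k).
E[T] = 32/32 + 32/31 + 32/30 + ... + 32/2 + 32/1 = 32·H_{32}.
H_{32} = 4.0585, so E[T] = 129.8718.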